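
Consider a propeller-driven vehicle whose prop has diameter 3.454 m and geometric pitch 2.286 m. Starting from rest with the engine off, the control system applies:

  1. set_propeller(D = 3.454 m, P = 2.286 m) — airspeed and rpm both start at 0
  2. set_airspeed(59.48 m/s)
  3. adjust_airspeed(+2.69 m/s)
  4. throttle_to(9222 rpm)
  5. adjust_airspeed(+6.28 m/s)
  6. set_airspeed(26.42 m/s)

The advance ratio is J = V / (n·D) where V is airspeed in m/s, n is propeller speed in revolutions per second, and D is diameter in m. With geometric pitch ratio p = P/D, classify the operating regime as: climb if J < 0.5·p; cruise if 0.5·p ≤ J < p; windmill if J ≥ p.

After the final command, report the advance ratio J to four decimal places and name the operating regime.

set_propeller: D = 3.454 m, P = 2.286 m (p = P/D = 0.661841); state ← (V=0, rpm=0)
set_airspeed(59.48): V ← 59.48 m/s
adjust_airspeed(+2.69): V ← 59.48 +2.69 = 62.17 m/s
throttle_to(9222): rpm ← 9222
adjust_airspeed(+6.28): V ← 62.17 +6.28 = 68.45 m/s
set_airspeed(26.42): V ← 26.42 m/s
final state: V = 26.42 m/s, rpm = 9222 → n = rpm/60 = 153.700000 rev/s
J = V / (n·D) = 26.42 / (153.700000 × 3.454) = 0.049766
regime bands: climb J<0.3309 | cruise [0.3309, 0.6618) | windmill J≥0.6618
J = 0.0498 → climb

J = 0.0498, regime = climb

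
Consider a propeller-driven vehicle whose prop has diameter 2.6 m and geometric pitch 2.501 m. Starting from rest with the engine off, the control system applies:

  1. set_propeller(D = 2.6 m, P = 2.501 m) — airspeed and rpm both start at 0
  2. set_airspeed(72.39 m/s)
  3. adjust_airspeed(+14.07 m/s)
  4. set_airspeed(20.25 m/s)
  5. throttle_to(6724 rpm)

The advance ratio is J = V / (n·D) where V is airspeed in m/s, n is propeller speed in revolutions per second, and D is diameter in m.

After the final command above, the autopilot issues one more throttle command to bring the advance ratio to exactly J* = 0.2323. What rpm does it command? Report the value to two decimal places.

set_propeller: D = 2.6 m, P = 2.501 m (p = P/D = 0.961923); state ← (V=0, rpm=0)
set_airspeed(72.39): V ← 72.39 m/s
adjust_airspeed(+14.07): V ← 72.39 +14.07 = 86.46 m/s
set_airspeed(20.25): V ← 20.25 m/s
throttle_to(6724): rpm ← 6724
final state: V = 20.25 m/s, rpm = 6724 → n = rpm/60 = 112.066667 rev/s
target J* = 0.2323; solve J* = V/(n·D) for n: n = V/(J*·D) = 20.25/(0.2323 × 2.6) = 33.527600 rev/s
rpm = 60·n = 2011.656015

rpm = 2011.66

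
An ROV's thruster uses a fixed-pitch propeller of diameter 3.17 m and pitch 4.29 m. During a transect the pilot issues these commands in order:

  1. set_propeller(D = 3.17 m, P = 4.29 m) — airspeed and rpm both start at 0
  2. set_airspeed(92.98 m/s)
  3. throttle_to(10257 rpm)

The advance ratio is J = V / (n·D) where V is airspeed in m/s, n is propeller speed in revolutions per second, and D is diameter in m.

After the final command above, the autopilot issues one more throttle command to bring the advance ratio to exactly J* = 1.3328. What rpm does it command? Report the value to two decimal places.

set_propeller: D = 3.17 m, P = 4.29 m (p = P/D = 1.353312); state ← (V=0, rpm=0)
set_airspeed(92.98): V ← 92.98 m/s
throttle_to(10257): rpm ← 10257
final state: V = 92.98 m/s, rpm = 10257 → n = rpm/60 = 170.950000 rev/s
target J* = 1.3328; solve J* = V/(n·D) for n: n = V/(J*·D) = 92.98/(1.3328 × 3.17) = 22.007226 rev/s
rpm = 60·n = 1320.433536

rpm = 1320.43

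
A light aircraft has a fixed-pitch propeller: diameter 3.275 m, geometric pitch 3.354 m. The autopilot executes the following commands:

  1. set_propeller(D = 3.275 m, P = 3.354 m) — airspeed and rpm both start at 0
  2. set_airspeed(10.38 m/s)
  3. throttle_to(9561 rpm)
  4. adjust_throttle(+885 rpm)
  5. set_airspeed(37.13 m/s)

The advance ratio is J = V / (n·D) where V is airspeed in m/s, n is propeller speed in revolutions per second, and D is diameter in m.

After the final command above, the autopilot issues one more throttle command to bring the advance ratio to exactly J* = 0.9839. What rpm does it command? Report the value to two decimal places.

set_propeller: D = 3.275 m, P = 3.354 m (p = P/D = 1.024122); state ← (V=0, rpm=0)
set_airspeed(10.38): V ← 10.38 m/s
throttle_to(9561): rpm ← 9561
adjust_throttle(+885): rpm ← 9561 +885 = 10446
set_airspeed(37.13): V ← 37.13 m/s
final state: V = 37.13 m/s, rpm = 10446 → n = rpm/60 = 174.100000 rev/s
target J* = 0.9839; solve J* = V/(n·D) for n: n = V/(J*·D) = 37.13/(0.9839 × 3.275) = 11.522924 rev/s
rpm = 60·n = 691.375419

rpm = 691.38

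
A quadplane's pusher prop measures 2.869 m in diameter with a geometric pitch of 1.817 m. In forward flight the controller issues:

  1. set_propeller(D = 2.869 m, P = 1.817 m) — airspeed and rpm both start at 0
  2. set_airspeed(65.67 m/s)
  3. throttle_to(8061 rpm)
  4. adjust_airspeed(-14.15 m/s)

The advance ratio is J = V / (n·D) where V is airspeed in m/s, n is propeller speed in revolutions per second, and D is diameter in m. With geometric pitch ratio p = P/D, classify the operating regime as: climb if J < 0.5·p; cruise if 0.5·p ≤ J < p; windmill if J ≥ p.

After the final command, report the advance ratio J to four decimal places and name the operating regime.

set_propeller: D = 2.869 m, P = 1.817 m (p = P/D = 0.633322); state ← (V=0, rpm=0)
set_airspeed(65.67): V ← 65.67 m/s
throttle_to(8061): rpm ← 8061
adjust_airspeed(-14.15): V ← 65.67 -14.15 = 51.52 m/s
final state: V = 51.52 m/s, rpm = 8061 → n = rpm/60 = 134.350000 rev/s
J = V / (n·D) = 51.52 / (134.350000 × 2.869) = 0.133662
regime bands: climb J<0.3167 | cruise [0.3167, 0.6333) | windmill J≥0.6333
J = 0.1337 → climb

J = 0.1337, regime = climb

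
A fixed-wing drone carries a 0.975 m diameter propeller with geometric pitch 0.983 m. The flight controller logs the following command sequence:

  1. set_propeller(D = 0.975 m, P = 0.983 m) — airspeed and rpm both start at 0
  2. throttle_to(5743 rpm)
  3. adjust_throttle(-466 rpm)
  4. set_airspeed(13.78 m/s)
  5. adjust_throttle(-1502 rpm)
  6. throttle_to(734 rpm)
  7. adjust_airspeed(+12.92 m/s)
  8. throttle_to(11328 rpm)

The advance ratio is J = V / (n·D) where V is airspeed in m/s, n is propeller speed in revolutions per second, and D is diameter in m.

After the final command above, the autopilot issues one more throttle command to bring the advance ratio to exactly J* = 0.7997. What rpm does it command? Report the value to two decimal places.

rpm = 2054.62

set_propeller: D = 0.975 m, P = 0.983 m (p = P/D = 1.008205); state ← (V=0, rpm=0)
throttle_to(5743): rpm ← 5743
adjust_throttle(-466): rpm ← 5743 -466 = 5277
set_airspeed(13.78): V ← 13.78 m/s
adjust_throttle(-1502): rpm ← 5277 -1502 = 3775
throttle_to(734): rpm ← 734
adjust_airspeed(+12.92): V ← 13.78 +12.92 = 26.7 m/s
throttle_to(11328): rpm ← 11328
final state: V = 26.7 m/s, rpm = 11328 → n = rpm/60 = 188.800000 rev/s
target J* = 0.7997; solve J* = V/(n·D) for n: n = V/(J*·D) = 26.7/(0.7997 × 0.975) = 34.243611 rev/s
rpm = 60·n = 2054.616635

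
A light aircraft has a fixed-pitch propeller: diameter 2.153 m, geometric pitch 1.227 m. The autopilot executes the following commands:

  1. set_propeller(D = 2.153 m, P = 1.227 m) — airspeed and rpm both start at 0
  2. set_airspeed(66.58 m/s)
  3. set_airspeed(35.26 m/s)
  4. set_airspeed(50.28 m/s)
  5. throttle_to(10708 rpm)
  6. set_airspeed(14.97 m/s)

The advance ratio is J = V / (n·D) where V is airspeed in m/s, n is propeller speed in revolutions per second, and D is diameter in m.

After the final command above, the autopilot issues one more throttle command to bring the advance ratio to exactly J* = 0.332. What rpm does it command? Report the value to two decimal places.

rpm = 1256.58

set_propeller: D = 2.153 m, P = 1.227 m (p = P/D = 0.569902); state ← (V=0, rpm=0)
set_airspeed(66.58): V ← 66.58 m/s
set_airspeed(35.26): V ← 35.26 m/s
set_airspeed(50.28): V ← 50.28 m/s
throttle_to(10708): rpm ← 10708
set_airspeed(14.97): V ← 14.97 m/s
final state: V = 14.97 m/s, rpm = 10708 → n = rpm/60 = 178.466667 rev/s
target J* = 0.332; solve J* = V/(n·D) for n: n = V/(J*·D) = 14.97/(0.332 × 2.153) = 20.943038 rev/s
rpm = 60·n = 1256.582298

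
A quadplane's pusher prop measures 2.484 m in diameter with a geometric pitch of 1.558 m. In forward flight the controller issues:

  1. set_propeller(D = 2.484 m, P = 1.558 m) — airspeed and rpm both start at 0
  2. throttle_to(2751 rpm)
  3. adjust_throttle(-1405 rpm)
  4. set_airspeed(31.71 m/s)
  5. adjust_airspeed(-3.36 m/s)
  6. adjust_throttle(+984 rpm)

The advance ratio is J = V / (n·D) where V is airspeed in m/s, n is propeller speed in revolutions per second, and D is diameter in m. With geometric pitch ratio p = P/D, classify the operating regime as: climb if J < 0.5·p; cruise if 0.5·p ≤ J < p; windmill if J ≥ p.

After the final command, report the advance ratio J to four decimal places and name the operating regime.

J = 0.2939, regime = climb

set_propeller: D = 2.484 m, P = 1.558 m (p = P/D = 0.627214); state ← (V=0, rpm=0)
throttle_to(2751): rpm ← 2751
adjust_throttle(-1405): rpm ← 2751 -1405 = 1346
set_airspeed(31.71): V ← 31.71 m/s
adjust_airspeed(-3.36): V ← 31.71 -3.36 = 28.35 m/s
adjust_throttle(+984): rpm ← 1346 +984 = 2330
final state: V = 28.35 m/s, rpm = 2330 → n = rpm/60 = 38.833333 rev/s
J = V / (n·D) = 28.35 / (38.833333 × 2.484) = 0.293898
regime bands: climb J<0.3136 | cruise [0.3136, 0.6272) | windmill J≥0.6272
J = 0.2939 → climb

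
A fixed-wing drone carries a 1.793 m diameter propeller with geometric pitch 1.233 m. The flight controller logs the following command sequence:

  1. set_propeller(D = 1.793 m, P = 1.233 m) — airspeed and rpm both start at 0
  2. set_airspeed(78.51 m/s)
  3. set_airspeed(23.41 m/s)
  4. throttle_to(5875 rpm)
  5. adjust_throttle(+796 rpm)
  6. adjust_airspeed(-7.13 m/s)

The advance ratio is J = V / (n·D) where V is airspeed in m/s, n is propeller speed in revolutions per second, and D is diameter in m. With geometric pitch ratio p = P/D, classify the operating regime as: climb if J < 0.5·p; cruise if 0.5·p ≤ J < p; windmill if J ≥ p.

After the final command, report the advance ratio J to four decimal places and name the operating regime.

set_propeller: D = 1.793 m, P = 1.233 m (p = P/D = 0.687674); state ← (V=0, rpm=0)
set_airspeed(78.51): V ← 78.51 m/s
set_airspeed(23.41): V ← 23.41 m/s
throttle_to(5875): rpm ← 5875
adjust_throttle(+796): rpm ← 5875 +796 = 6671
adjust_airspeed(-7.13): V ← 23.41 -7.13 = 16.28 m/s
final state: V = 16.28 m/s, rpm = 6671 → n = rpm/60 = 111.183333 rev/s
J = V / (n·D) = 16.28 / (111.183333 × 1.793) = 0.081665
regime bands: climb J<0.3438 | cruise [0.3438, 0.6877) | windmill J≥0.6877
J = 0.0817 → climb

J = 0.0817, regime = climb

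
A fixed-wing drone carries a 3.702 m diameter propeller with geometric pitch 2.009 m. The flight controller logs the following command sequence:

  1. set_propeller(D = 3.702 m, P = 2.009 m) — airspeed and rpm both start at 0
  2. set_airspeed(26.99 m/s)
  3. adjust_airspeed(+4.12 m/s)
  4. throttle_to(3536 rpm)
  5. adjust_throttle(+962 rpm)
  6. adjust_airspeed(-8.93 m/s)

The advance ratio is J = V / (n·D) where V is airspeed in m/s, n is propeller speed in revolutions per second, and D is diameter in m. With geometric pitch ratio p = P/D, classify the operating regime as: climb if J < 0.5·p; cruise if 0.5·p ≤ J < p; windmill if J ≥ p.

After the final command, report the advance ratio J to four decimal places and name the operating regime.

set_propeller: D = 3.702 m, P = 2.009 m (p = P/D = 0.542680); state ← (V=0, rpm=0)
set_airspeed(26.99): V ← 26.99 m/s
adjust_airspeed(+4.12): V ← 26.99 +4.12 = 31.11 m/s
throttle_to(3536): rpm ← 3536
adjust_throttle(+962): rpm ← 3536 +962 = 4498
adjust_airspeed(-8.93): V ← 31.11 -8.93 = 22.18 m/s
final state: V = 22.18 m/s, rpm = 4498 → n = rpm/60 = 74.966667 rev/s
J = V / (n·D) = 22.18 / (74.966667 × 3.702) = 0.079920
regime bands: climb J<0.2713 | cruise [0.2713, 0.5427) | windmill J≥0.5427
J = 0.0799 → climb

J = 0.0799, regime = climb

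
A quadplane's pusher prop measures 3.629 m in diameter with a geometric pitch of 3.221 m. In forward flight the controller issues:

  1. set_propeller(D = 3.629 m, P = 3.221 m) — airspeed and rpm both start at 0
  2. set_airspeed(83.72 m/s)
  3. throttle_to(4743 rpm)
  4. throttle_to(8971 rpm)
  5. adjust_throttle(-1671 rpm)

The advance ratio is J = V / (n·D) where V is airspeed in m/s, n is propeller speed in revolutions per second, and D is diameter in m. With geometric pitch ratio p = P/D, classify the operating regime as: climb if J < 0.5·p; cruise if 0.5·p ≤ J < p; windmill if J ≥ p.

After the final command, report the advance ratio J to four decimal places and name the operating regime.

J = 0.1896, regime = climb

set_propeller: D = 3.629 m, P = 3.221 m (p = P/D = 0.887572); state ← (V=0, rpm=0)
set_airspeed(83.72): V ← 83.72 m/s
throttle_to(4743): rpm ← 4743
throttle_to(8971): rpm ← 8971
adjust_throttle(-1671): rpm ← 8971 -1671 = 7300
final state: V = 83.72 m/s, rpm = 7300 → n = rpm/60 = 121.666667 rev/s
J = V / (n·D) = 83.72 / (121.666667 × 3.629) = 0.189614
regime bands: climb J<0.4438 | cruise [0.4438, 0.8876) | windmill J≥0.8876
J = 0.1896 → climb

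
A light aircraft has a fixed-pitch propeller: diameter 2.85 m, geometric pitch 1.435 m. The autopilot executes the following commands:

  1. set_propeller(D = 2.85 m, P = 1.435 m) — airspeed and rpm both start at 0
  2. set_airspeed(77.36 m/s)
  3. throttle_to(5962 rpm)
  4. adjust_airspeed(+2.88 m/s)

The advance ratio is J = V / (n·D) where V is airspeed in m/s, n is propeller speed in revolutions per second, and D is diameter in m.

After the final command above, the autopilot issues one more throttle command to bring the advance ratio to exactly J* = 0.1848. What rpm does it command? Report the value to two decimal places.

set_propeller: D = 2.85 m, P = 1.435 m (p = P/D = 0.503509); state ← (V=0, rpm=0)
set_airspeed(77.36): V ← 77.36 m/s
throttle_to(5962): rpm ← 5962
adjust_airspeed(+2.88): V ← 77.36 +2.88 = 80.24 m/s
final state: V = 80.24 m/s, rpm = 5962 → n = rpm/60 = 99.366667 rev/s
target J* = 0.1848; solve J* = V/(n·D) for n: n = V/(J*·D) = 80.24/(0.1848 × 2.85) = 152.350573 rev/s
rpm = 60·n = 9141.034404

rpm = 9141.03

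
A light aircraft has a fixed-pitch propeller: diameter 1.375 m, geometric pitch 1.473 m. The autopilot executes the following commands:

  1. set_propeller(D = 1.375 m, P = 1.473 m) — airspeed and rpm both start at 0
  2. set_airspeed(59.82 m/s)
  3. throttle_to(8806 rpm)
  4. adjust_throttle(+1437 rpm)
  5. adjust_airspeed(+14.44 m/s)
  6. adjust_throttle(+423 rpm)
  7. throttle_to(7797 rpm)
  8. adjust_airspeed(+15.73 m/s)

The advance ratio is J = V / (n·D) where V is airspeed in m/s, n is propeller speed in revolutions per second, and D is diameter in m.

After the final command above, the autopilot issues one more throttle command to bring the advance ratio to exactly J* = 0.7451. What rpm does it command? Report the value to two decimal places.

rpm = 5270.21

set_propeller: D = 1.375 m, P = 1.473 m (p = P/D = 1.071273); state ← (V=0, rpm=0)
set_airspeed(59.82): V ← 59.82 m/s
throttle_to(8806): rpm ← 8806
adjust_throttle(+1437): rpm ← 8806 +1437 = 10243
adjust_airspeed(+14.44): V ← 59.82 +14.44 = 74.26 m/s
adjust_throttle(+423): rpm ← 10243 +423 = 10666
throttle_to(7797): rpm ← 7797
adjust_airspeed(+15.73): V ← 74.26 +15.73 = 89.99 m/s
final state: V = 89.99 m/s, rpm = 7797 → n = rpm/60 = 129.950000 rev/s
target J* = 0.7451; solve J* = V/(n·D) for n: n = V/(J*·D) = 89.99/(0.7451 × 1.375) = 87.836898 rev/s
rpm = 60·n = 5270.213882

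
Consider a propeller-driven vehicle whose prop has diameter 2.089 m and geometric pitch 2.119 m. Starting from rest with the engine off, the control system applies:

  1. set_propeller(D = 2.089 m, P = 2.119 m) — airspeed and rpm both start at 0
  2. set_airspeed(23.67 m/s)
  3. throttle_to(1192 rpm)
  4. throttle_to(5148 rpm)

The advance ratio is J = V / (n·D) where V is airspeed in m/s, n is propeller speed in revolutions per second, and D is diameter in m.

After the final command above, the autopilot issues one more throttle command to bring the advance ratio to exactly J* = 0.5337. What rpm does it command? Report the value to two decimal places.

set_propeller: D = 2.089 m, P = 2.119 m (p = P/D = 1.014361); state ← (V=0, rpm=0)
set_airspeed(23.67): V ← 23.67 m/s
throttle_to(1192): rpm ← 1192
throttle_to(5148): rpm ← 5148
final state: V = 23.67 m/s, rpm = 5148 → n = rpm/60 = 85.800000 rev/s
target J* = 0.5337; solve J* = V/(n·D) for n: n = V/(J*·D) = 23.67/(0.5337 × 2.089) = 21.230617 rev/s
rpm = 60·n = 1273.837018

rpm = 1273.84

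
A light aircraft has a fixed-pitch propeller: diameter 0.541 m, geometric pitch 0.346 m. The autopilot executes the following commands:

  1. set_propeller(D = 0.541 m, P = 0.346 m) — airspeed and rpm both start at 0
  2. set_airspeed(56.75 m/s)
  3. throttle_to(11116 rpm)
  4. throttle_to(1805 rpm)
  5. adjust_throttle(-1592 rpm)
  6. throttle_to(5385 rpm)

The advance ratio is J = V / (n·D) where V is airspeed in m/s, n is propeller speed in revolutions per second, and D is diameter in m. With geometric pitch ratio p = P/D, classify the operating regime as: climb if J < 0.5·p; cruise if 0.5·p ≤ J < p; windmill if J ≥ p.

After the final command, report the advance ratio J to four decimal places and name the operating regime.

set_propeller: D = 0.541 m, P = 0.346 m (p = P/D = 0.639556); state ← (V=0, rpm=0)
set_airspeed(56.75): V ← 56.75 m/s
throttle_to(11116): rpm ← 11116
throttle_to(1805): rpm ← 1805
adjust_throttle(-1592): rpm ← 1805 -1592 = 213
throttle_to(5385): rpm ← 5385
final state: V = 56.75 m/s, rpm = 5385 → n = rpm/60 = 89.750000 rev/s
J = V / (n·D) = 56.75 / (89.750000 × 0.541) = 1.168784
regime bands: climb J<0.3198 | cruise [0.3198, 0.6396) | windmill J≥0.6396
J = 1.1688 → windmill

J = 1.1688, regime = windmill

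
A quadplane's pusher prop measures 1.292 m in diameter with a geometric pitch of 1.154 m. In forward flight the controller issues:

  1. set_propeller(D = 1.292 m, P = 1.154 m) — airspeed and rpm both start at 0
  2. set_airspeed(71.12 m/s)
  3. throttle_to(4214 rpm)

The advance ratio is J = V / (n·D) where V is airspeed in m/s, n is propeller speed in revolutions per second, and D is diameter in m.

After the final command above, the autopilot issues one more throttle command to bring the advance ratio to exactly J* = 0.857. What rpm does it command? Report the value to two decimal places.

set_propeller: D = 1.292 m, P = 1.154 m (p = P/D = 0.893189); state ← (V=0, rpm=0)
set_airspeed(71.12): V ← 71.12 m/s
throttle_to(4214): rpm ← 4214
final state: V = 71.12 m/s, rpm = 4214 → n = rpm/60 = 70.233333 rev/s
target J* = 0.857; solve J* = V/(n·D) for n: n = V/(J*·D) = 71.12/(0.857 × 1.292) = 64.231551 rev/s
rpm = 60·n = 3853.893090

rpm = 3853.89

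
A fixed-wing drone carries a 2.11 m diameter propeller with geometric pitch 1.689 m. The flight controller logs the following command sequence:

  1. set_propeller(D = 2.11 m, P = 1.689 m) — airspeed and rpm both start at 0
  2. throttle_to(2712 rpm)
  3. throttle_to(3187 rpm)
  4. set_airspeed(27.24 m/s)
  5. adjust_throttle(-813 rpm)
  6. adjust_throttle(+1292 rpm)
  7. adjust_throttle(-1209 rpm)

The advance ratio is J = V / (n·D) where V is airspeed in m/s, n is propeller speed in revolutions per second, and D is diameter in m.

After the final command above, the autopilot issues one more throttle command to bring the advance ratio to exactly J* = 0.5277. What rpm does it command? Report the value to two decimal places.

set_propeller: D = 2.11 m, P = 1.689 m (p = P/D = 0.800474); state ← (V=0, rpm=0)
throttle_to(2712): rpm ← 2712
throttle_to(3187): rpm ← 3187
set_airspeed(27.24): V ← 27.24 m/s
adjust_throttle(-813): rpm ← 3187 -813 = 2374
adjust_throttle(+1292): rpm ← 2374 +1292 = 3666
adjust_throttle(-1209): rpm ← 3666 -1209 = 2457
final state: V = 27.24 m/s, rpm = 2457 → n = rpm/60 = 40.950000 rev/s
target J* = 0.5277; solve J* = V/(n·D) for n: n = V/(J*·D) = 27.24/(0.5277 × 2.11) = 24.464568 rev/s
rpm = 60·n = 1467.874088

rpm = 1467.87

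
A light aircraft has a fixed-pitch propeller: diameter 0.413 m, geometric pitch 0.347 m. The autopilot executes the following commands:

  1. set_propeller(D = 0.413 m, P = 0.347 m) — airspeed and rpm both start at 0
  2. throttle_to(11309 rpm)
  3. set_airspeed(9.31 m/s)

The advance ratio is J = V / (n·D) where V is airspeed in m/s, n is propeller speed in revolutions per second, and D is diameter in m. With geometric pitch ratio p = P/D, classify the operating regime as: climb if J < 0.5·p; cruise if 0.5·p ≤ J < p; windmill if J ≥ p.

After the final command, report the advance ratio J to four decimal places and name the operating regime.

J = 0.1196, regime = climb

set_propeller: D = 0.413 m, P = 0.347 m (p = P/D = 0.840194); state ← (V=0, rpm=0)
throttle_to(11309): rpm ← 11309
set_airspeed(9.31): V ← 9.31 m/s
final state: V = 9.31 m/s, rpm = 11309 → n = rpm/60 = 188.483333 rev/s
J = V / (n·D) = 9.31 / (188.483333 × 0.413) = 0.119599
regime bands: climb J<0.4201 | cruise [0.4201, 0.8402) | windmill J≥0.8402
J = 0.1196 → climb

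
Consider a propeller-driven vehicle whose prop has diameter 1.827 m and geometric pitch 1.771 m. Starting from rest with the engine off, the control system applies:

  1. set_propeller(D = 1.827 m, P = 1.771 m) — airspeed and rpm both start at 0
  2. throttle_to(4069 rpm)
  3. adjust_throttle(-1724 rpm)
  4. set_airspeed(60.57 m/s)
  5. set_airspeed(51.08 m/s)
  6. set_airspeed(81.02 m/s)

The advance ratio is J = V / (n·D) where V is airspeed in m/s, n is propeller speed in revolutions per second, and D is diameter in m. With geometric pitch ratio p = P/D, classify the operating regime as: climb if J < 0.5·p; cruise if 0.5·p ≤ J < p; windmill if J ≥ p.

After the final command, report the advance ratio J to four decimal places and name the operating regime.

set_propeller: D = 1.827 m, P = 1.771 m (p = P/D = 0.969349); state ← (V=0, rpm=0)
throttle_to(4069): rpm ← 4069
adjust_throttle(-1724): rpm ← 4069 -1724 = 2345
set_airspeed(60.57): V ← 60.57 m/s
set_airspeed(51.08): V ← 51.08 m/s
set_airspeed(81.02): V ← 81.02 m/s
final state: V = 81.02 m/s, rpm = 2345 → n = rpm/60 = 39.083333 rev/s
J = V / (n·D) = 81.02 / (39.083333 × 1.827) = 1.134650
regime bands: climb J<0.4847 | cruise [0.4847, 0.9693) | windmill J≥0.9693
J = 1.1347 → windmill

J = 1.1347, regime = windmill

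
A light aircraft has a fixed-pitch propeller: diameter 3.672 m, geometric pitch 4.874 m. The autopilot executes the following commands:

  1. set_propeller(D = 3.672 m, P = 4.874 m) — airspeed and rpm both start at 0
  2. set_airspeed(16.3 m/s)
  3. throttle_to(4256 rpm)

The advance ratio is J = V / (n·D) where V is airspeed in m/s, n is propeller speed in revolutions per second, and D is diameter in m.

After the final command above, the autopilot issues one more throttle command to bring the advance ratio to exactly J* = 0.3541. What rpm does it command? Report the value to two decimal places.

set_propeller: D = 3.672 m, P = 4.874 m (p = P/D = 1.327342); state ← (V=0, rpm=0)
set_airspeed(16.3): V ← 16.3 m/s
throttle_to(4256): rpm ← 4256
final state: V = 16.3 m/s, rpm = 4256 → n = rpm/60 = 70.933333 rev/s
target J* = 0.3541; solve J* = V/(n·D) for n: n = V/(J*·D) = 16.3/(0.3541 × 3.672) = 12.536001 rev/s
rpm = 60·n = 752.160038

rpm = 752.16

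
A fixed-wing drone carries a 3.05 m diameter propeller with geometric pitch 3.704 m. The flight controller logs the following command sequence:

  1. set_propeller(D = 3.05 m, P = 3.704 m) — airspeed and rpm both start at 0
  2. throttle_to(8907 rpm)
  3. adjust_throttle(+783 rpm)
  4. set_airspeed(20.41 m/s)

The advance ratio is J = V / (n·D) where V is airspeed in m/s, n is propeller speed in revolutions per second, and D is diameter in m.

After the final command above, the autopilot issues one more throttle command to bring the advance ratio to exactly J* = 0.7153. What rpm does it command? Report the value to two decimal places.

rpm = 561.31

set_propeller: D = 3.05 m, P = 3.704 m (p = P/D = 1.214426); state ← (V=0, rpm=0)
throttle_to(8907): rpm ← 8907
adjust_throttle(+783): rpm ← 8907 +783 = 9690
set_airspeed(20.41): V ← 20.41 m/s
final state: V = 20.41 m/s, rpm = 9690 → n = rpm/60 = 161.500000 rev/s
target J* = 0.7153; solve J* = V/(n·D) for n: n = V/(J*·D) = 20.41/(0.7153 × 3.05) = 9.355240 rev/s
rpm = 60·n = 561.314409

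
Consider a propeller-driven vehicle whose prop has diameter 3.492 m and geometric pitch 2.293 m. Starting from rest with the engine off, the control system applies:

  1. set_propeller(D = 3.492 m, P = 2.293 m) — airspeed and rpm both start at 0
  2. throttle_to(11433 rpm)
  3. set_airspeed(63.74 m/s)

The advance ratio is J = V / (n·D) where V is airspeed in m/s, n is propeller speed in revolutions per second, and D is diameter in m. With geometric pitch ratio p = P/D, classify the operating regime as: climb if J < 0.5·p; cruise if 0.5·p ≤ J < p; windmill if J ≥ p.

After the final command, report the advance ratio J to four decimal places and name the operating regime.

J = 0.0958, regime = climb

set_propeller: D = 3.492 m, P = 2.293 m (p = P/D = 0.656644); state ← (V=0, rpm=0)
throttle_to(11433): rpm ← 11433
set_airspeed(63.74): V ← 63.74 m/s
final state: V = 63.74 m/s, rpm = 11433 → n = rpm/60 = 190.550000 rev/s
J = V / (n·D) = 63.74 / (190.550000 × 3.492) = 0.095792
regime bands: climb J<0.3283 | cruise [0.3283, 0.6566) | windmill J≥0.6566
J = 0.0958 → climb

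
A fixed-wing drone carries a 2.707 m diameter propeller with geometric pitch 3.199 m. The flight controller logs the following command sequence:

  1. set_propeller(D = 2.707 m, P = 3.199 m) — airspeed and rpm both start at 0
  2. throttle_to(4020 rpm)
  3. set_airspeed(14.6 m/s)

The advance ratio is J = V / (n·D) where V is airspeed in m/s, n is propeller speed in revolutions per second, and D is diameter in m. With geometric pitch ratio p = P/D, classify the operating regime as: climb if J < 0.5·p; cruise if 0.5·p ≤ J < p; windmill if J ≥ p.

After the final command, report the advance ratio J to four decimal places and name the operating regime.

set_propeller: D = 2.707 m, P = 3.199 m (p = P/D = 1.181751); state ← (V=0, rpm=0)
throttle_to(4020): rpm ← 4020
set_airspeed(14.6): V ← 14.6 m/s
final state: V = 14.6 m/s, rpm = 4020 → n = rpm/60 = 67.000000 rev/s
J = V / (n·D) = 14.6 / (67.000000 × 2.707) = 0.080499
regime bands: climb J<0.5909 | cruise [0.5909, 1.1818) | windmill J≥1.1818
J = 0.0805 → climb

J = 0.0805, regime = climb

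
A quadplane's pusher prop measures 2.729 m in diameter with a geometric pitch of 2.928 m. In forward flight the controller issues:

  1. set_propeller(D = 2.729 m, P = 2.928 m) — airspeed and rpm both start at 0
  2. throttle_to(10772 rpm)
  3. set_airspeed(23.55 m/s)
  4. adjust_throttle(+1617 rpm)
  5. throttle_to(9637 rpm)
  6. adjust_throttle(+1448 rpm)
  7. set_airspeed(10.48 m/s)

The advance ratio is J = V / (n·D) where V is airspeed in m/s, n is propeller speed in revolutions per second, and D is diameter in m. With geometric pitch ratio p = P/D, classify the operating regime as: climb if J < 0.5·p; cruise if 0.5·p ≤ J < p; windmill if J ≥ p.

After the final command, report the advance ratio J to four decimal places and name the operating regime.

J = 0.0208, regime = climb

set_propeller: D = 2.729 m, P = 2.928 m (p = P/D = 1.072920); state ← (V=0, rpm=0)
throttle_to(10772): rpm ← 10772
set_airspeed(23.55): V ← 23.55 m/s
adjust_throttle(+1617): rpm ← 10772 +1617 = 12389
throttle_to(9637): rpm ← 9637
adjust_throttle(+1448): rpm ← 9637 +1448 = 11085
set_airspeed(10.48): V ← 10.48 m/s
final state: V = 10.48 m/s, rpm = 11085 → n = rpm/60 = 184.750000 rev/s
J = V / (n·D) = 10.48 / (184.750000 × 2.729) = 0.020786
regime bands: climb J<0.5365 | cruise [0.5365, 1.0729) | windmill J≥1.0729
J = 0.0208 → climb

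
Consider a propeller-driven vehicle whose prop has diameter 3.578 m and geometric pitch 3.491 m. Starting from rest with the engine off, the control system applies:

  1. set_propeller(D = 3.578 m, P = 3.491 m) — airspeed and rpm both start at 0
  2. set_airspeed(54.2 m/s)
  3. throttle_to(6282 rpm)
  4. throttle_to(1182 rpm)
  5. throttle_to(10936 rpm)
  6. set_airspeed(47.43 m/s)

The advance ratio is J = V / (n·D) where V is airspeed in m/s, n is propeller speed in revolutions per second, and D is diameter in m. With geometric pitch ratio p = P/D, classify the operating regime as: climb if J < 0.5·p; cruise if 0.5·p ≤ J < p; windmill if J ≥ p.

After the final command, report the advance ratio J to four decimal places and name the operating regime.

J = 0.0727, regime = climb

set_propeller: D = 3.578 m, P = 3.491 m (p = P/D = 0.975685); state ← (V=0, rpm=0)
set_airspeed(54.2): V ← 54.2 m/s
throttle_to(6282): rpm ← 6282
throttle_to(1182): rpm ← 1182
throttle_to(10936): rpm ← 10936
set_airspeed(47.43): V ← 47.43 m/s
final state: V = 47.43 m/s, rpm = 10936 → n = rpm/60 = 182.266667 rev/s
J = V / (n·D) = 47.43 / (182.266667 × 3.578) = 0.072729
regime bands: climb J<0.4878 | cruise [0.4878, 0.9757) | windmill J≥0.9757
J = 0.0727 → climb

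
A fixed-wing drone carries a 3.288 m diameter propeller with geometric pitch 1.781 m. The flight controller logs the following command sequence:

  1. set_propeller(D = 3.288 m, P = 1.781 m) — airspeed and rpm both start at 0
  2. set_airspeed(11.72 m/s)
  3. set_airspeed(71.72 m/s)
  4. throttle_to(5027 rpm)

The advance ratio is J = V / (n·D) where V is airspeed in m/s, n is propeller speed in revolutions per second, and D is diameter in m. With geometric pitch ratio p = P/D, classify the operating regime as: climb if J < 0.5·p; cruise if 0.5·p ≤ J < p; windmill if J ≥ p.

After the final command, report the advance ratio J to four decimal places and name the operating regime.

set_propeller: D = 3.288 m, P = 1.781 m (p = P/D = 0.541667); state ← (V=0, rpm=0)
set_airspeed(11.72): V ← 11.72 m/s
set_airspeed(71.72): V ← 71.72 m/s
throttle_to(5027): rpm ← 5027
final state: V = 71.72 m/s, rpm = 5027 → n = rpm/60 = 83.783333 rev/s
J = V / (n·D) = 71.72 / (83.783333 × 3.288) = 0.260346
regime bands: climb J<0.2708 | cruise [0.2708, 0.5417) | windmill J≥0.5417
J = 0.2603 → climb

J = 0.2603, regime = climb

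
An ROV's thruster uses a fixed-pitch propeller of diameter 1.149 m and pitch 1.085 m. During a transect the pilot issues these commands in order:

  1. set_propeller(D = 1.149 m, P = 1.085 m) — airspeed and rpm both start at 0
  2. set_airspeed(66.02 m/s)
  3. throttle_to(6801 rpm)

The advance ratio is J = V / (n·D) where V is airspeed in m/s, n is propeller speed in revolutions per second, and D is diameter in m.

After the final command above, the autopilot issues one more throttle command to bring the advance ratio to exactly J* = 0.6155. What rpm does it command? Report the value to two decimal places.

set_propeller: D = 1.149 m, P = 1.085 m (p = P/D = 0.944299); state ← (V=0, rpm=0)
set_airspeed(66.02): V ← 66.02 m/s
throttle_to(6801): rpm ← 6801
final state: V = 66.02 m/s, rpm = 6801 → n = rpm/60 = 113.350000 rev/s
target J* = 0.6155; solve J* = V/(n·D) for n: n = V/(J*·D) = 66.02/(0.6155 × 1.149) = 93.352818 rev/s
rpm = 60·n = 5601.169102

rpm = 5601.17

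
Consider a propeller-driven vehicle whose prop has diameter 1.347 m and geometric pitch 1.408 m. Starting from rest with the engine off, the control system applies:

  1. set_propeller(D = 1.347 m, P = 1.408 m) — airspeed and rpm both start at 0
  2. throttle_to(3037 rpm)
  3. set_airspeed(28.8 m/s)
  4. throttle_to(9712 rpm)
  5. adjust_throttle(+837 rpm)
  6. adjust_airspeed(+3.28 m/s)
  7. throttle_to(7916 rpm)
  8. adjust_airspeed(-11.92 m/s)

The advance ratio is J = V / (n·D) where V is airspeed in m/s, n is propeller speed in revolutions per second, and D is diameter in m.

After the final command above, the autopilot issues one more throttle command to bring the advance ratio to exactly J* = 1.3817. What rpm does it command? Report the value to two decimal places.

rpm = 649.92

set_propeller: D = 1.347 m, P = 1.408 m (p = P/D = 1.045286); state ← (V=0, rpm=0)
throttle_to(3037): rpm ← 3037
set_airspeed(28.8): V ← 28.8 m/s
throttle_to(9712): rpm ← 9712
adjust_throttle(+837): rpm ← 9712 +837 = 10549
adjust_airspeed(+3.28): V ← 28.8 +3.28 = 32.08 m/s
throttle_to(7916): rpm ← 7916
adjust_airspeed(-11.92): V ← 32.08 -11.92 = 20.16 m/s
final state: V = 20.16 m/s, rpm = 7916 → n = rpm/60 = 131.933333 rev/s
target J* = 1.3817; solve J* = V/(n·D) for n: n = V/(J*·D) = 20.16/(1.3817 × 1.347) = 10.832013 rev/s
rpm = 60·n = 649.920783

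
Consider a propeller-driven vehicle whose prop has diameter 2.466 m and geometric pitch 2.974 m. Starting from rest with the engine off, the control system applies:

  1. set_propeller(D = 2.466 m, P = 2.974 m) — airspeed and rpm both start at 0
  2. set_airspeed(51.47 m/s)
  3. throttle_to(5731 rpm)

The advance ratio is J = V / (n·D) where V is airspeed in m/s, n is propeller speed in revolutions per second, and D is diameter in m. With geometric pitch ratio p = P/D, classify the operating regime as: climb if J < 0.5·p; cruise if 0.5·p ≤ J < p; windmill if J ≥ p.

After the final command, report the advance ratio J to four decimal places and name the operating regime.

set_propeller: D = 2.466 m, P = 2.974 m (p = P/D = 1.206002); state ← (V=0, rpm=0)
set_airspeed(51.47): V ← 51.47 m/s
throttle_to(5731): rpm ← 5731
final state: V = 51.47 m/s, rpm = 5731 → n = rpm/60 = 95.516667 rev/s
J = V / (n·D) = 51.47 / (95.516667 × 2.466) = 0.218515
regime bands: climb J<0.6030 | cruise [0.6030, 1.2060) | windmill J≥1.2060
J = 0.2185 → climb

J = 0.2185, regime = climb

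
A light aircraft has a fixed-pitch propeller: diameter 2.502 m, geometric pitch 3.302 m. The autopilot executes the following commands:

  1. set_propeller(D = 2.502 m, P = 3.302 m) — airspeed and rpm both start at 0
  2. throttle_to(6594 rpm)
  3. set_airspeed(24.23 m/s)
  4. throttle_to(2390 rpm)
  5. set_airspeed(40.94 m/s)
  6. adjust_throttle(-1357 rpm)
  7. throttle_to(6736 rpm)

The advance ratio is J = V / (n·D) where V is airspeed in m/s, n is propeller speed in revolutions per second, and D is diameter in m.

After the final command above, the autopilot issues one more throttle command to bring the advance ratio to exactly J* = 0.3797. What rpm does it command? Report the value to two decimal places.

rpm = 2585.66

set_propeller: D = 2.502 m, P = 3.302 m (p = P/D = 1.319744); state ← (V=0, rpm=0)
throttle_to(6594): rpm ← 6594
set_airspeed(24.23): V ← 24.23 m/s
throttle_to(2390): rpm ← 2390
set_airspeed(40.94): V ← 40.94 m/s
adjust_throttle(-1357): rpm ← 2390 -1357 = 1033
throttle_to(6736): rpm ← 6736
final state: V = 40.94 m/s, rpm = 6736 → n = rpm/60 = 112.266667 rev/s
target J* = 0.3797; solve J* = V/(n·D) for n: n = V/(J*·D) = 40.94/(0.3797 × 2.502) = 43.094310 rev/s
rpm = 60·n = 2585.658626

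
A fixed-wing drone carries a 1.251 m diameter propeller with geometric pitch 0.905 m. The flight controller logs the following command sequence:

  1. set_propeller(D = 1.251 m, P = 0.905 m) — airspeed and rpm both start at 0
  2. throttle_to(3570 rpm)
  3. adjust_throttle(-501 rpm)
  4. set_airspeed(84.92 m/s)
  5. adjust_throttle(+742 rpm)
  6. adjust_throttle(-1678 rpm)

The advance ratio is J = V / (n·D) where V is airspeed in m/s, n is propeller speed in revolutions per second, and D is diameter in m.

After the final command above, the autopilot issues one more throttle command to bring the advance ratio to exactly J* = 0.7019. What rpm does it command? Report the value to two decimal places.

rpm = 5802.68

set_propeller: D = 1.251 m, P = 0.905 m (p = P/D = 0.723421); state ← (V=0, rpm=0)
throttle_to(3570): rpm ← 3570
adjust_throttle(-501): rpm ← 3570 -501 = 3069
set_airspeed(84.92): V ← 84.92 m/s
adjust_throttle(+742): rpm ← 3069 +742 = 3811
adjust_throttle(-1678): rpm ← 3811 -1678 = 2133
final state: V = 84.92 m/s, rpm = 2133 → n = rpm/60 = 35.550000 rev/s
target J* = 0.7019; solve J* = V/(n·D) for n: n = V/(J*·D) = 84.92/(0.7019 × 1.251) = 96.711347 rev/s
rpm = 60·n = 5802.680836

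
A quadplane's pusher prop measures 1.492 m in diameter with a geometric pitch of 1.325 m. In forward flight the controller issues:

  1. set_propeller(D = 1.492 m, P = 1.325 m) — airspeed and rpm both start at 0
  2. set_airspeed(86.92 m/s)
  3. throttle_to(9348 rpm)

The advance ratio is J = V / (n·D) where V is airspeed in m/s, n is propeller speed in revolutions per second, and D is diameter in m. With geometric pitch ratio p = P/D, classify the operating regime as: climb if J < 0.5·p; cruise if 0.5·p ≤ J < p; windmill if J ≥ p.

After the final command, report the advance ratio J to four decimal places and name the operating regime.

set_propeller: D = 1.492 m, P = 1.325 m (p = P/D = 0.888070); state ← (V=0, rpm=0)
set_airspeed(86.92): V ← 86.92 m/s
throttle_to(9348): rpm ← 9348
final state: V = 86.92 m/s, rpm = 9348 → n = rpm/60 = 155.800000 rev/s
J = V / (n·D) = 86.92 / (155.800000 × 1.492) = 0.373924
regime bands: climb J<0.4440 | cruise [0.4440, 0.8881) | windmill J≥0.8881
J = 0.3739 → climb

J = 0.3739, regime = climb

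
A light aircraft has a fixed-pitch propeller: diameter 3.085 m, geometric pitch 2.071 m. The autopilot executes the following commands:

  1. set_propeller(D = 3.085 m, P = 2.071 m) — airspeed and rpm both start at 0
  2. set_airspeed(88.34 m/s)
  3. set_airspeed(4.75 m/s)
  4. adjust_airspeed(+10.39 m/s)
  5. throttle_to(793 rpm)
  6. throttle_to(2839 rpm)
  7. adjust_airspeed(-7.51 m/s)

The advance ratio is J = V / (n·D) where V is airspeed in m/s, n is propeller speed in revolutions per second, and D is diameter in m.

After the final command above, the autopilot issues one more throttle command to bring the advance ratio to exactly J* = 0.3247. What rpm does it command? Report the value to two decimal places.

rpm = 457.02

set_propeller: D = 3.085 m, P = 2.071 m (p = P/D = 0.671313); state ← (V=0, rpm=0)
set_airspeed(88.34): V ← 88.34 m/s
set_airspeed(4.75): V ← 4.75 m/s
adjust_airspeed(+10.39): V ← 4.75 +10.39 = 15.14 m/s
throttle_to(793): rpm ← 793
throttle_to(2839): rpm ← 2839
adjust_airspeed(-7.51): V ← 15.14 -7.51 = 7.63 m/s
final state: V = 7.63 m/s, rpm = 2839 → n = rpm/60 = 47.316667 rev/s
target J* = 0.3247; solve J* = V/(n·D) for n: n = V/(J*·D) = 7.63/(0.3247 × 3.085) = 7.617055 rev/s
rpm = 60·n = 457.023289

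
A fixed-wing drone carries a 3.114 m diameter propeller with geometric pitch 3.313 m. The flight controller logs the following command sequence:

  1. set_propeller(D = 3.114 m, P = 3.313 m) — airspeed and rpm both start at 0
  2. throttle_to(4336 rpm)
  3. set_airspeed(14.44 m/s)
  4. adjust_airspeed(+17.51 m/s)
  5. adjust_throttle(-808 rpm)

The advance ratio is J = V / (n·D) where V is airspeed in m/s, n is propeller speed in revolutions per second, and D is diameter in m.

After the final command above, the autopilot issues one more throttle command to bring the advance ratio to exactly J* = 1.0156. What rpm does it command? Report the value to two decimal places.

rpm = 606.15

set_propeller: D = 3.114 m, P = 3.313 m (p = P/D = 1.063905); state ← (V=0, rpm=0)
throttle_to(4336): rpm ← 4336
set_airspeed(14.44): V ← 14.44 m/s
adjust_airspeed(+17.51): V ← 14.44 +17.51 = 31.95 m/s
adjust_throttle(-808): rpm ← 4336 -808 = 3528
final state: V = 31.95 m/s, rpm = 3528 → n = rpm/60 = 58.800000 rev/s
target J* = 1.0156; solve J* = V/(n·D) for n: n = V/(J*·D) = 31.95/(1.0156 × 3.114) = 10.102516 rev/s
rpm = 60·n = 606.150981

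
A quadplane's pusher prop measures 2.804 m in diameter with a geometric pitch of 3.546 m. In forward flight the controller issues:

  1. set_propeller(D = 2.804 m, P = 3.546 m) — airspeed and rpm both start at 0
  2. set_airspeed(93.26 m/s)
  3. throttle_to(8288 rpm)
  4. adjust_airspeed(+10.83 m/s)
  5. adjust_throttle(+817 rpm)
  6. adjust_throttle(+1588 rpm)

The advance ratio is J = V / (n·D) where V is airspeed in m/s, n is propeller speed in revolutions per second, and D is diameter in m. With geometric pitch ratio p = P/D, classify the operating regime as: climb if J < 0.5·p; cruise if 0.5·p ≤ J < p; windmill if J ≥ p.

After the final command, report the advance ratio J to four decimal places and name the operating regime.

J = 0.2083, regime = climb

set_propeller: D = 2.804 m, P = 3.546 m (p = P/D = 1.264622); state ← (V=0, rpm=0)
set_airspeed(93.26): V ← 93.26 m/s
throttle_to(8288): rpm ← 8288
adjust_airspeed(+10.83): V ← 93.26 +10.83 = 104.09 m/s
adjust_throttle(+817): rpm ← 8288 +817 = 9105
adjust_throttle(+1588): rpm ← 9105 +1588 = 10693
final state: V = 104.09 m/s, rpm = 10693 → n = rpm/60 = 178.216667 rev/s
J = V / (n·D) = 104.09 / (178.216667 × 2.804) = 0.208297
regime bands: climb J<0.6323 | cruise [0.6323, 1.2646) | windmill J≥1.2646
J = 0.2083 → climb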